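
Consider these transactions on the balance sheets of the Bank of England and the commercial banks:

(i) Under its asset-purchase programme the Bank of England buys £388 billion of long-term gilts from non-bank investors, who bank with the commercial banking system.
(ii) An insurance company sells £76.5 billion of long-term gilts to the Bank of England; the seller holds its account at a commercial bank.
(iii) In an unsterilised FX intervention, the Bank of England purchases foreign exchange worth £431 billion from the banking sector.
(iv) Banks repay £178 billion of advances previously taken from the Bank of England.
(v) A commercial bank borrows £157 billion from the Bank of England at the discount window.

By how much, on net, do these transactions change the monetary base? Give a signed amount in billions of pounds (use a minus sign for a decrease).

Asset purchase (from non-banks) £388 billion: Bank of England balance sheet expands → +£388B.
Asset purchase (from non-banks) £76.5 billion: Bank of England balance sheet expands → +£76.5B.
FX purchase £431 billion: Bank of England balance sheet expands → +£431B.
Discount-window repayment £178 billion: Bank of England balance sheet contracts → −£178B.
Discount-window loan £157 billion: Bank of England balance sheet expands → +£157B.
Net: 388 + 76.5 + 431 − 178 + 157 = +£874.5 billion.

+£874.5 billion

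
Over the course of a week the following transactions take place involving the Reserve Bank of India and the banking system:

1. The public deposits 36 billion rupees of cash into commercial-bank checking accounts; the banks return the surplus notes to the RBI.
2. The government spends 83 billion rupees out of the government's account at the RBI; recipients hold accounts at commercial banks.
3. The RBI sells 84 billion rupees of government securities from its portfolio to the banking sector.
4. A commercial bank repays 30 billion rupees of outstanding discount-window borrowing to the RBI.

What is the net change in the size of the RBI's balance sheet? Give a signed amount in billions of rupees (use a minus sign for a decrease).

-114 billion

RBI balance sheet:
  Assets:      Securities −84B, Loans to banks −30B
  Liabilities: Bank reserves +5B, Currency in circulation −36B, Government deposits −83B
Commercial banking system:
  Assets:      Reserves at CB +5B, Securities +84B
  Liabilities: Checkable deposits +119B, Borrowings from CB −30B
Change in total RBI assets = -114 billion.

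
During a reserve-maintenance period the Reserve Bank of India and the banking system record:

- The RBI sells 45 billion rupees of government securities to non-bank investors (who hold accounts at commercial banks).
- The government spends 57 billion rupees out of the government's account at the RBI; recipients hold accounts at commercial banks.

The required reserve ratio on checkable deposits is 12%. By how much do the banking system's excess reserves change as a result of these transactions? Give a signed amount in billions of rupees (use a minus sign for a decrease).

+10.56 billion

Asset sale (to non-banks) 45 billion rupees: reserves −45B, deposits −45B.
Government spending 57 billion rupees: reserves +57B, deposits +57B.
Totals: Δreserves = +12B, Δdeposits = +12B.
Δrequired reserves = 12% × +12B = +1.44B.
Δexcess reserves = Δreserves − Δrequired = +12B − (+1.44B) = +10.56 billion.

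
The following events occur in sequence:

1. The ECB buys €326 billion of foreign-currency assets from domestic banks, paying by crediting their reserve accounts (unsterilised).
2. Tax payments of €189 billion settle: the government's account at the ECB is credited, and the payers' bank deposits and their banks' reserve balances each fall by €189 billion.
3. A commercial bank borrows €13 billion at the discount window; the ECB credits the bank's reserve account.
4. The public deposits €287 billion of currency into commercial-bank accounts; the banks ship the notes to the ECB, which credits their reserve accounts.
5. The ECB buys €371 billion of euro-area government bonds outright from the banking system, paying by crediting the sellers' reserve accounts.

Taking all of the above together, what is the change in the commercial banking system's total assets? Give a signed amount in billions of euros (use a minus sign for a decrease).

+€111 billion

FX purchase €326 billion: just an asset swap on bank balance sheets → 0.
Government account inflow €189 billion: bank balance sheets shrink → −€189B.
Discount-window loan €13 billion: bank balance sheets expand → +€13B.
Currency deposit €287 billion: bank balance sheets expand → +€287B.
OMO purchase (from banks) €371 billion: just an asset swap on bank balance sheets → 0.
Net: 0 − 189 + 13 + 287 + 0 = +€111 billion.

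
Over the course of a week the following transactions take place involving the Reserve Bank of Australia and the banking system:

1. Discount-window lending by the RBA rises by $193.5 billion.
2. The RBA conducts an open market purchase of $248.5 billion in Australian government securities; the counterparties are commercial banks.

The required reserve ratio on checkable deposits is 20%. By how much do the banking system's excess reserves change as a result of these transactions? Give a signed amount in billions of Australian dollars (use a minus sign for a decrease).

Discount-window loan $193.5 billion: reserves +$193.5B, deposits 0.
OMO purchase (from banks) $248.5 billion: reserves +$248.5B, deposits 0.
Totals: Δreserves = +$442B, Δdeposits = 0.
Δrequired reserves = 20% × 0 = 0.
Δexcess reserves = Δreserves − Δrequired = +$442B − (0) = +$442 billion.

+$442 billion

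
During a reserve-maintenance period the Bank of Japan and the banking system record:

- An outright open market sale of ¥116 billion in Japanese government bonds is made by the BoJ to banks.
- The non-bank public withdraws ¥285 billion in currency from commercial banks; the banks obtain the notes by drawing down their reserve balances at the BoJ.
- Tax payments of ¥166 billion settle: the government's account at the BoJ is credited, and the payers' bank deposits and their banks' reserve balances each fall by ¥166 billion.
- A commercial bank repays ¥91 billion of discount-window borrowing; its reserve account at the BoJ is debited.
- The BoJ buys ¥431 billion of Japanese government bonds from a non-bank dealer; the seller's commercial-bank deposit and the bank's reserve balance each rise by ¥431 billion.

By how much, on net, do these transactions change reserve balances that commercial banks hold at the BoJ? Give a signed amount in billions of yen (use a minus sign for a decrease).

BoJ balance sheet:
  Assets:      Securities +¥315B, Loans to banks −¥91B
  Liabilities: Bank reserves −¥227B, Currency in circulation +¥285B, Government deposits +¥166B
Commercial banking system:
  Assets:      Reserves at CB −¥227B, Securities +¥116B
  Liabilities: Checkable deposits −¥20B, Borrowings from CB −¥91B
So the change in reserve balances that commercial banks hold at the BoJ is -¥227 billion.

-¥227 billion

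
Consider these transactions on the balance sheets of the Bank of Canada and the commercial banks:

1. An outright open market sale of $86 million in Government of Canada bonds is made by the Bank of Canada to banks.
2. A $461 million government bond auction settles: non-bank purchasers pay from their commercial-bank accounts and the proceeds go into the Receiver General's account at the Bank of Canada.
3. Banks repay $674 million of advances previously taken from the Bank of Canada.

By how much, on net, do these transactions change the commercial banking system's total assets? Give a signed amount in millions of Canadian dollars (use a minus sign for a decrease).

OMO sale (to banks) $86 million: just an asset swap on bank balance sheets → 0.
Government account inflow $461 million: bank balance sheets shrink → −$461M.
Discount-window repayment $674 million: bank balance sheets shrink → −$674M.
Net: 0 − 461 − 674 = -$1135 million.

-$1135 million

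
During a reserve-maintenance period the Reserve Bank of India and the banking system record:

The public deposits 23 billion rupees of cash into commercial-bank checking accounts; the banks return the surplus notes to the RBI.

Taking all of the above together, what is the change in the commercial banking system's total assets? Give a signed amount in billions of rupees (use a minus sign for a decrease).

Currency deposit 23 billion rupees: bank balance sheets expand → +23B.

+23 billion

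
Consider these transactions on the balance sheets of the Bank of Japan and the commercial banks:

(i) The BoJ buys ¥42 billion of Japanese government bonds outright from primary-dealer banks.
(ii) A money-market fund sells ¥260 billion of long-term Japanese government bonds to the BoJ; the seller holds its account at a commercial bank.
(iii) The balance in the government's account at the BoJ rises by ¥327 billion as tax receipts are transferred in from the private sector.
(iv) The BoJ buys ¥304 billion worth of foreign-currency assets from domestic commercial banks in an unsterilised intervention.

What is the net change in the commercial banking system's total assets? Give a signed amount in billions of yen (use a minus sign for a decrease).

-¥67 billion

OMO purchase (from banks) ¥42 billion: just an asset swap on bank balance sheets → 0.
Asset purchase (from non-banks) ¥260 billion: bank balance sheets expand → +¥260B.
Government account inflow ¥327 billion: bank balance sheets shrink → −¥327B.
FX purchase ¥304 billion: just an asset swap on bank balance sheets → 0.
Net: 0 + 260 − 327 + 0 = -¥67 billion.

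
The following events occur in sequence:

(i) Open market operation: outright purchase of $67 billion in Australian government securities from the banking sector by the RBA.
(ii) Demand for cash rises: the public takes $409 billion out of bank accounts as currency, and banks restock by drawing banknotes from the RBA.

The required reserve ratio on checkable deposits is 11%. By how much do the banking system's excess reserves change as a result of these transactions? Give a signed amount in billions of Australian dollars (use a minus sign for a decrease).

-$297.01 billion

OMO purchase (from banks) $67 billion: reserves +$67B, deposits 0.
Currency withdrawal $409 billion: reserves −$409B, deposits −$409B.
Totals: Δreserves = −$342B, Δdeposits = −$409B.
Δrequired reserves = 11% × −$409B = −$44.99B.
Δexcess reserves = Δreserves − Δrequired = −$342B − (−$44.99B) = -$297.01 billion.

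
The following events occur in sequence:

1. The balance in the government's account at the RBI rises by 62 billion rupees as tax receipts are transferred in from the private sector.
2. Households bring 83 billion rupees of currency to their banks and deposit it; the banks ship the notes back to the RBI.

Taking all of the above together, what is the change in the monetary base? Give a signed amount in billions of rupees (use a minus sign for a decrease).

Government account inflow 62 billion rupees: reserves shift to a non-base liability → −62B.
Currency deposit 83 billion rupees: just a shift between currency and reserves — both are base money → 0.
Net: −62 + 0 = -62 billion.

-62 billion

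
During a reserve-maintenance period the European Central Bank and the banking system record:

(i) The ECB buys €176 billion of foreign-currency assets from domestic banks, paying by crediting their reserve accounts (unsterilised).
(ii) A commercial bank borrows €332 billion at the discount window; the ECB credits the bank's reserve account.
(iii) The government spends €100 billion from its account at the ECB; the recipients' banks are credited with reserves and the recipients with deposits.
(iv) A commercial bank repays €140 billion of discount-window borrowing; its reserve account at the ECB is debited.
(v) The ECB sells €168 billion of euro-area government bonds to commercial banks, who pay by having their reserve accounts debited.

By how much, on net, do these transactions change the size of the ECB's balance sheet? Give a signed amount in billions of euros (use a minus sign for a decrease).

ECB balance sheet:
  Assets:      Securities −€168B, Loans to banks +€192B, Foreign assets +€176B
  Liabilities: Bank reserves +€300B, Government deposits −€100B
Change in total ECB assets = +€200 billion.

+€200 billion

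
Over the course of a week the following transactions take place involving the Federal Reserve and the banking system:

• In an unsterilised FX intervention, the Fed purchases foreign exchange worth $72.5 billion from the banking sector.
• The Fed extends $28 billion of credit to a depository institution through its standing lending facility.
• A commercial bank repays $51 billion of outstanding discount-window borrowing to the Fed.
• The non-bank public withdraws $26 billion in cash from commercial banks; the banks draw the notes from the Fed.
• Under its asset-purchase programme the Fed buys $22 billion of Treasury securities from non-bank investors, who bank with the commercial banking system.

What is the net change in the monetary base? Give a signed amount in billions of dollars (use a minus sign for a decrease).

+$71.5 billion

FX purchase $72.5 billion: Fed balance sheet expands → +$72.5B.
Discount-window loan $28 billion: Fed balance sheet expands → +$28B.
Discount-window repayment $51 billion: Fed balance sheet contracts → −$51B.
Currency withdrawal $26 billion: just a shift between currency and reserves — both are base money → 0.
Asset purchase (from non-banks) $22 billion: Fed balance sheet expands → +$22B.
Net: 72.5 + 28 − 51 + 0 + 22 = +$71.5 billion.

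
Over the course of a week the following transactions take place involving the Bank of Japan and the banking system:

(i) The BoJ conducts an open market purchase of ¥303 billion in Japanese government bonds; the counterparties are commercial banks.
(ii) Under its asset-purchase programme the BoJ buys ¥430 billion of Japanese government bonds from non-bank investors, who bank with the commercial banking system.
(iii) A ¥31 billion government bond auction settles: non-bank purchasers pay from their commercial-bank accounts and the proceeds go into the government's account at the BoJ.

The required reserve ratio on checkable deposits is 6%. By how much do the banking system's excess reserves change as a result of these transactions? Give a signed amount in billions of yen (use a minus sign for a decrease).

OMO purchase (from banks) ¥303 billion: reserves +¥303B, deposits 0.
Asset purchase (from non-banks) ¥430 billion: reserves +¥430B, deposits +¥430B.
Government account inflow ¥31 billion: reserves −¥31B, deposits −¥31B.
Totals: Δreserves = +¥702B, Δdeposits = +¥399B.
Δrequired reserves = 6% × +¥399B = +¥23.94B.
Δexcess reserves = Δreserves − Δrequired = +¥702B − (+¥23.94B) = +¥678.06 billion.

+¥678.06 billion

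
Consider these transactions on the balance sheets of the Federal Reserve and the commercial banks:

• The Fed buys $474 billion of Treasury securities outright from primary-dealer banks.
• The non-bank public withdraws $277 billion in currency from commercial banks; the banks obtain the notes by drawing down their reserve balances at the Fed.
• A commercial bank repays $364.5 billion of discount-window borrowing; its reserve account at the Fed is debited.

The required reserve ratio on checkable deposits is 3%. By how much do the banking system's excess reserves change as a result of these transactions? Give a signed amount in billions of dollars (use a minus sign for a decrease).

OMO purchase (from banks) $474 billion: reserves +$474B, deposits 0.
Currency withdrawal $277 billion: reserves −$277B, deposits −$277B.
Discount-window repayment $364.5 billion: reserves −$364.5B, deposits 0.
Totals: Δreserves = −$167.5B, Δdeposits = −$277B.
Δrequired reserves = 3% × −$277B = −$8.31B.
Δexcess reserves = Δreserves − Δrequired = −$167.5B − (−$8.31B) = -$159.19 billion.

-$159.19 billion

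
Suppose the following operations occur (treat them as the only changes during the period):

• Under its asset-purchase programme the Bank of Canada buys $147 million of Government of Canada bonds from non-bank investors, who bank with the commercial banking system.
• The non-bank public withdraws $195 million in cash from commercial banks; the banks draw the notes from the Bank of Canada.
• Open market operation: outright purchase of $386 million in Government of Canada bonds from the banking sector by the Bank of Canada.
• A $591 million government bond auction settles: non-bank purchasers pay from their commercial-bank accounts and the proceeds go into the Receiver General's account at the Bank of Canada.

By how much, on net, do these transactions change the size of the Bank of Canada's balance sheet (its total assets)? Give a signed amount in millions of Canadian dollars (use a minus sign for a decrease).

+$533 million

Asset purchase (from non-banks) $147 million: a Bank of Canada asset is acquired → +$147M.
Currency withdrawal $195 million: only the composition of liabilities changes → 0.
OMO purchase (from banks) $386 million: a Bank of Canada asset is acquired → +$386M.
Government account inflow $591 million: only the composition of liabilities changes → 0.
Net: 147 + 0 + 386 + 0 = +$533 million.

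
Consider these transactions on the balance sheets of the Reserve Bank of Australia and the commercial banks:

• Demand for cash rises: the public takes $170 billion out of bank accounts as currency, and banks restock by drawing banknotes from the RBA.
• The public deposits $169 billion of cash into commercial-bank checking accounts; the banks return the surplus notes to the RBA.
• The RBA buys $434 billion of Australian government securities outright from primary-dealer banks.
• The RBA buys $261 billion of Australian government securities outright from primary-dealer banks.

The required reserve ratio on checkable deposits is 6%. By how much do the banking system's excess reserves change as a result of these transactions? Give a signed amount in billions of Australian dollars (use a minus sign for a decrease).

Currency withdrawal $170 billion: reserves −$170B, deposits −$170B.
Currency deposit $169 billion: reserves +$169B, deposits +$169B.
OMO purchase (from banks) $434 billion: reserves +$434B, deposits 0.
OMO purchase (from banks) $261 billion: reserves +$261B, deposits 0.
Totals: Δreserves = +$694B, Δdeposits = −$1B.
Δrequired reserves = 6% × −$1B = −$0.06B.
Δexcess reserves = Δreserves − Δrequired = +$694B − (−$0.06B) = +$694.06 billion.

+$694.06 billion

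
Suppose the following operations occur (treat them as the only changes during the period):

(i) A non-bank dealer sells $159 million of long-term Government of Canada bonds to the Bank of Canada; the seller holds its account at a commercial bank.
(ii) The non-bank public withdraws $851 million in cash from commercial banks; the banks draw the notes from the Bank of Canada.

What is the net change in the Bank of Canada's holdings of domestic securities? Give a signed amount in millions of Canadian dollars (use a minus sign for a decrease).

Asset purchase (from non-banks) $159 million: securities added to the Bank of Canada's portfolio → +$159M.
Currency withdrawal $851 million: the Bank of Canada's securities portfolio is untouched → 0.
Net: 159 + 0 = +$159 million.

+$159 million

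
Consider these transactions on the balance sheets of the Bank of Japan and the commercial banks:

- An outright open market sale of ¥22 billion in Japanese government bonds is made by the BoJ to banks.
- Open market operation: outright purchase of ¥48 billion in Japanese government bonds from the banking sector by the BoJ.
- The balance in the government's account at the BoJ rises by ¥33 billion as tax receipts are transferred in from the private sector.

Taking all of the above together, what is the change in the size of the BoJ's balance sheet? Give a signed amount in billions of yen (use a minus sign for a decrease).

+¥26 billion

BoJ balance sheet:
  Assets:      Securities +¥26B
  Liabilities: Bank reserves −¥7B, Government deposits +¥33B
Change in total BoJ assets = +¥26 billion.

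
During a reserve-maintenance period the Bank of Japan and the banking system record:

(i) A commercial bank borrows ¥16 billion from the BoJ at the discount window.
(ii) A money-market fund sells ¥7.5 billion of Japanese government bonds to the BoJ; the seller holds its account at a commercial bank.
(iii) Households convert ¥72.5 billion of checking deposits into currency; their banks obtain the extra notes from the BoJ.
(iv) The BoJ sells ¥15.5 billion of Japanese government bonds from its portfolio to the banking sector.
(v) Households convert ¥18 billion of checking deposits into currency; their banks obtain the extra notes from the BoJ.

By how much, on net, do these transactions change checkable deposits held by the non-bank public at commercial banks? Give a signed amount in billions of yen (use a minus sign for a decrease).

Discount-window loan ¥16 billion: the counterparty is a bank, so public deposits are unchanged → 0.
Asset purchase (from non-banks) ¥7.5 billion: non-bank counterparties' bank balances rise → +¥7.5B.
Currency withdrawal ¥72.5 billion: non-bank counterparties' bank balances fall → −¥72.5B.
OMO sale (to banks) ¥15.5 billion: the counterparty is a bank, so public deposits are unchanged → 0.
Currency withdrawal ¥18 billion: non-bank counterparties' bank balances fall → −¥18B.
Net: 0 + 7.5 − 72.5 + 0 − 18 = -¥83 billion.

-¥83 billion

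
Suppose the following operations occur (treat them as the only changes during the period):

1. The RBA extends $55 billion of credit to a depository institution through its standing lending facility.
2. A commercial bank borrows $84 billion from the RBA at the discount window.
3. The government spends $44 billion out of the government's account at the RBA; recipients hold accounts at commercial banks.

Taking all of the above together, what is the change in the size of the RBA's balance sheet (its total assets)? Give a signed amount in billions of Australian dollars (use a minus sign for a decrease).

RBA balance sheet:
  Assets:      Loans to banks +$139B
  Liabilities: Bank reserves +$183B, Government deposits −$44B
Commercial banking system:
  Assets:      Reserves at CB +$183B
  Liabilities: Checkable deposits +$44B, Borrowings from CB +$139B
Change in total RBA assets = +$139 billion.

+$139 billion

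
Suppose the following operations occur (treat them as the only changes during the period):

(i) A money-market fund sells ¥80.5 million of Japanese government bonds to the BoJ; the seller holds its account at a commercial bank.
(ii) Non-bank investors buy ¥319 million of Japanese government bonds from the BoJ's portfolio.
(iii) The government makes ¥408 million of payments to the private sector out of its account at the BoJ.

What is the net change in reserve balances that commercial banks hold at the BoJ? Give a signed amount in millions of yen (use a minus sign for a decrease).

+¥169.5 million

BoJ balance sheet:
  Assets:      Securities −¥238.5M
  Liabilities: Bank reserves +¥169.5M, Government deposits −¥408M
So the change in reserve balances that commercial banks hold at the BoJ is +¥169.5 million.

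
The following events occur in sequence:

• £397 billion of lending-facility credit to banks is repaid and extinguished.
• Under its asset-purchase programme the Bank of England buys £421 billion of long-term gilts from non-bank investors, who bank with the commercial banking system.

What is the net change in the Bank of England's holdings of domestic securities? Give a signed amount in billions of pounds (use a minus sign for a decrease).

+£421 billion

Bank of England balance sheet:
  Assets:      Securities +£421B, Loans to banks −£397B
  Liabilities: Bank reserves +£24B
So the change in the Bank of England's holdings of domestic securities is +£421 billion.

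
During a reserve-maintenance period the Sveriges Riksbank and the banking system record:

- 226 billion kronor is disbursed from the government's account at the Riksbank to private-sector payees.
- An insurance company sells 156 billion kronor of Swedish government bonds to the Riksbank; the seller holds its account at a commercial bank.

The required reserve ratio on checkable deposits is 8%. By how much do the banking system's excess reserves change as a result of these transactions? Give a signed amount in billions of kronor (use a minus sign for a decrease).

Government spending 226 billion kronor: reserves +226B, deposits +226B.
Asset purchase (from non-banks) 156 billion kronor: reserves +156B, deposits +156B.
Totals: Δreserves = +382B, Δdeposits = +382B.
Δrequired reserves = 8% × +382B = +30.56B.
Δexcess reserves = Δreserves − Δrequired = +382B − (+30.56B) = +351.44 billion.

+351.44 billion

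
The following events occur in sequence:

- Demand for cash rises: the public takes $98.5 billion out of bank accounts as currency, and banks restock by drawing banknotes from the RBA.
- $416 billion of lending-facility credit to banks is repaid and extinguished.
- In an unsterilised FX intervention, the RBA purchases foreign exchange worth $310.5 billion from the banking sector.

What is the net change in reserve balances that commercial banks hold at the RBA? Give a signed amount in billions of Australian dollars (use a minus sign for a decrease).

-$204 billion

Currency withdrawal $98.5 billion: banks swap reserves for currency → −$98.5B.
Discount-window repayment $416 billion: repayment is debited from reserves → −$416B.
FX purchase $310.5 billion: the RBA pays by crediting reserve accounts → +$310.5B.
Net: −98.5 − 416 + 310.5 = -$204 billion.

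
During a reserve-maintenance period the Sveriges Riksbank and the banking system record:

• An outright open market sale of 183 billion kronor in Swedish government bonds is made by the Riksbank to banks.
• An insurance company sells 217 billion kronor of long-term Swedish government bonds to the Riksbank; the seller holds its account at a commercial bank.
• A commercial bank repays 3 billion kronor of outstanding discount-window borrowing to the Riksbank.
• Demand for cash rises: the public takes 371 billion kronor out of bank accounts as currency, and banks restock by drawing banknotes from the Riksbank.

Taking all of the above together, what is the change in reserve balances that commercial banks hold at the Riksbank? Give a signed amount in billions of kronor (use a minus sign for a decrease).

-340 billion

Riksbank balance sheet:
  Assets:      Securities +34B, Loans to banks −3B
  Liabilities: Bank reserves −340B, Currency in circulation +371B
So the change in reserve balances that commercial banks hold at the Riksbank is -340 billion.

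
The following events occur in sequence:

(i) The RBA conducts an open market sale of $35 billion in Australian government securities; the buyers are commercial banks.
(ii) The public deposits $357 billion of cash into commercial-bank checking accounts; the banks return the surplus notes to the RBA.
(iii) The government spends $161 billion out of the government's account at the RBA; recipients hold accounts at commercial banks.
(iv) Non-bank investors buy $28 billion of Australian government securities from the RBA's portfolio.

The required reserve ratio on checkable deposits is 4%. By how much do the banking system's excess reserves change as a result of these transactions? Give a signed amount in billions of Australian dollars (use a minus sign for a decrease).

+$435.4 billion

OMO sale (to banks) $35 billion: reserves −$35B, deposits 0.
Currency deposit $357 billion: reserves +$357B, deposits +$357B.
Government spending $161 billion: reserves +$161B, deposits +$161B.
Asset sale (to non-banks) $28 billion: reserves −$28B, deposits −$28B.
Totals: Δreserves = +$455B, Δdeposits = +$490B.
Δrequired reserves = 4% × +$490B = +$19.6B.
Δexcess reserves = Δreserves − Δrequired = +$455B − (+$19.6B) = +$435.4 billion.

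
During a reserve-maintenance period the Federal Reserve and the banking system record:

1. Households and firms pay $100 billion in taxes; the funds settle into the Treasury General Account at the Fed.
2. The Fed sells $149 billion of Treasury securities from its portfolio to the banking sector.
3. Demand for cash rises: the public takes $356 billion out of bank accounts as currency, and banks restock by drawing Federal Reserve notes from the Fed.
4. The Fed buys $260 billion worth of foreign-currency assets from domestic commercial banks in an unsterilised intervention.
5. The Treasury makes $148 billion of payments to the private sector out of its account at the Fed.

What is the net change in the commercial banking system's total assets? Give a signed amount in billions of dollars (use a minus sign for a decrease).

Fed balance sheet:
  Assets:      Securities −$149B, Foreign assets +$260B
  Liabilities: Bank reserves −$197B, Currency in circulation +$356B, Government deposits −$48B
Commercial banking system:
  Assets:      Reserves at CB −$197B, Securities +$149B, Foreign assets −$260B
  Liabilities: Checkable deposits −$308B
Change in total bank assets = -$308 billion.

-$308 billion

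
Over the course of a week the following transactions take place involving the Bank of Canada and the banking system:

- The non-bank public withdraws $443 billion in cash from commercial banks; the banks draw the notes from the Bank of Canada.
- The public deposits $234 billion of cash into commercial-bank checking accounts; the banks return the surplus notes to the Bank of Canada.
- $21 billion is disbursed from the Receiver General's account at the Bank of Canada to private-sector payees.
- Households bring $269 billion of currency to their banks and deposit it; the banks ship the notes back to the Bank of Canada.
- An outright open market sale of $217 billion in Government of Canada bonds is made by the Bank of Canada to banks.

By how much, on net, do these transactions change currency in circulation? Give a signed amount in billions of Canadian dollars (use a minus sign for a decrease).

-$60 billion

Bank of Canada balance sheet:
  Assets:      Securities −$217B
  Liabilities: Bank reserves −$136B, Currency in circulation −$60B, Government deposits −$21B
Commercial banking system:
  Assets:      Reserves at CB −$136B, Securities +$217B
  Liabilities: Checkable deposits +$81B
So the change in currency in circulation is -$60 billion.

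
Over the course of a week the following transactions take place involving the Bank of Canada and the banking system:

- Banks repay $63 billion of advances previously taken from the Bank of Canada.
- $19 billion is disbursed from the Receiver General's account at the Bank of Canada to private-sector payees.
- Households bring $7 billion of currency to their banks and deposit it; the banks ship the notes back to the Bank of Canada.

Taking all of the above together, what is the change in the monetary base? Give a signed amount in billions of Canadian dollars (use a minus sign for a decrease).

-$44 billion

Discount-window repayment $63 billion: Bank of Canada balance sheet contracts → −$63B.
Government spending $19 billion: a non-base liability converts back to reserves → +$19B.
Currency deposit $7 billion: just a shift between currency and reserves — both are base money → 0.
Net: −63 + 19 + 0 = -$44 billion.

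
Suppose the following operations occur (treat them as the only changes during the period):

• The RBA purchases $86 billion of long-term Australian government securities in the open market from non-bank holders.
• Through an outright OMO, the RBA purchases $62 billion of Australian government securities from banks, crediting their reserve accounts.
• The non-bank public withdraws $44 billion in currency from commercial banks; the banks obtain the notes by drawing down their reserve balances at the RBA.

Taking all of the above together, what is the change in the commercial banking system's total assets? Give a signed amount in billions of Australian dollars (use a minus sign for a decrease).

Asset purchase (from non-banks) $86 billion: bank balance sheets expand → +$86B.
OMO purchase (from banks) $62 billion: just an asset swap on bank balance sheets → 0.
Currency withdrawal $44 billion: bank balance sheets shrink → −$44B.
Net: 86 + 0 − 44 = +$42 billion.

+$42 billion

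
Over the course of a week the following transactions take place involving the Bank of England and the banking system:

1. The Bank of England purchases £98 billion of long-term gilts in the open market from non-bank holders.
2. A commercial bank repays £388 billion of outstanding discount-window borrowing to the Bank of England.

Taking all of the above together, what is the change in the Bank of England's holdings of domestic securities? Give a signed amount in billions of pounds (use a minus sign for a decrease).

Asset purchase (from non-banks) £98 billion: securities added to the Bank of England's portfolio → +£98B.
Discount-window repayment £388 billion: the Bank of England's securities portfolio is untouched → 0.
Net: 98 + 0 = +£98 billion.

+£98 billion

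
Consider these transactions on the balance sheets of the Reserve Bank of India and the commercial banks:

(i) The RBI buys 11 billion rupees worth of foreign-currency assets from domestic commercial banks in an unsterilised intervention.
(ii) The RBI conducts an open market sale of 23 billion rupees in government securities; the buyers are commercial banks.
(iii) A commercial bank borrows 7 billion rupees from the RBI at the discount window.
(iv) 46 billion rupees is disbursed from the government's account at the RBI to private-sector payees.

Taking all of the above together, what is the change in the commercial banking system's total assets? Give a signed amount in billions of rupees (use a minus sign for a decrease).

FX purchase 11 billion rupees: just an asset swap on bank balance sheets → 0.
OMO sale (to banks) 23 billion rupees: just an asset swap on bank balance sheets → 0.
Discount-window loan 7 billion rupees: bank balance sheets expand → +7B.
Government spending 46 billion rupees: bank balance sheets expand → +46B.
Net: 0 + 0 + 7 + 46 = +53 billion.

+53 billion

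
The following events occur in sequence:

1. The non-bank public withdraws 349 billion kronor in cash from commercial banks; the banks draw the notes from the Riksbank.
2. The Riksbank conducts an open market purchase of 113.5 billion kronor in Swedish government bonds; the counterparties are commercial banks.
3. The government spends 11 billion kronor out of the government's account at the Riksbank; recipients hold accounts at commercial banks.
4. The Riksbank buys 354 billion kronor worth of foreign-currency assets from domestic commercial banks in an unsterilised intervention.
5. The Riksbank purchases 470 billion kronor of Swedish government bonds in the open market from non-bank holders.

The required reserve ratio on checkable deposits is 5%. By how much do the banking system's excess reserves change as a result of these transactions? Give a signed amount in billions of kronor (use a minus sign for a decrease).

+592.9 billion

Currency withdrawal 349 billion kronor: reserves −349B, deposits −349B.
OMO purchase (from banks) 113.5 billion kronor: reserves +113.5B, deposits 0.
Government spending 11 billion kronor: reserves +11B, deposits +11B.
FX purchase 354 billion kronor: reserves +354B, deposits 0.
Asset purchase (from non-banks) 470 billion kronor: reserves +470B, deposits +470B.
Totals: Δreserves = +599.5B, Δdeposits = +132B.
Δrequired reserves = 5% × +132B = +6.6B.
Δexcess reserves = Δreserves − Δrequired = +599.5B − (+6.6B) = +592.9 billion.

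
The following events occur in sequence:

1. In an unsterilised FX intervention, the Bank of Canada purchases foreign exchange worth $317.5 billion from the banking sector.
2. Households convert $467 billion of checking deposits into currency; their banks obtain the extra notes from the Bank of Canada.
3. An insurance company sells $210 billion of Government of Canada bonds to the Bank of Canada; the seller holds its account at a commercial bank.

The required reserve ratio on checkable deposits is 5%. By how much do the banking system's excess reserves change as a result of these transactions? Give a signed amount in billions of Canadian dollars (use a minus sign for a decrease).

+$73.35 billion

FX purchase $317.5 billion: reserves +$317.5B, deposits 0.
Currency withdrawal $467 billion: reserves −$467B, deposits −$467B.
Asset purchase (from non-banks) $210 billion: reserves +$210B, deposits +$210B.
Totals: Δreserves = +$60.5B, Δdeposits = −$257B.
Δrequired reserves = 5% × −$257B = −$12.85B.
Δexcess reserves = Δreserves − Δrequired = +$60.5B − (−$12.85B) = +$73.35 billion.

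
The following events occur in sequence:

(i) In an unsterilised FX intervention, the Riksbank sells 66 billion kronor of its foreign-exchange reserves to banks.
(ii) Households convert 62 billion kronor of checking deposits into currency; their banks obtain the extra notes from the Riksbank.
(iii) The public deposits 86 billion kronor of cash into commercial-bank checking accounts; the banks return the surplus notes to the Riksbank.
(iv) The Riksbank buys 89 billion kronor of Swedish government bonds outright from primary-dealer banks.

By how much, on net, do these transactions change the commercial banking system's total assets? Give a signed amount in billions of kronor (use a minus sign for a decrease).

Riksbank balance sheet:
  Assets:      Securities +89B, Foreign assets −66B
  Liabilities: Bank reserves +47B, Currency in circulation −24B
Commercial banking system:
  Assets:      Reserves at CB +47B, Securities −89B, Foreign assets +66B
  Liabilities: Checkable deposits +24B
Change in total bank assets = +24 billion.

+24 billion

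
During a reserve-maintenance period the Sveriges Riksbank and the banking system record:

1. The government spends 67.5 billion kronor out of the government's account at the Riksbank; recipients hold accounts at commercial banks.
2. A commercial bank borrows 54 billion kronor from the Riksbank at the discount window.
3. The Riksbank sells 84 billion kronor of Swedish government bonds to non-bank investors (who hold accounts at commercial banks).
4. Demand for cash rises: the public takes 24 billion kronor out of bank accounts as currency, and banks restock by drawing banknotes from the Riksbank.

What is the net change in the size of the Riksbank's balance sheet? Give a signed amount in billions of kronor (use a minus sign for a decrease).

-30 billion

Government spending 67.5 billion kronor: only the composition of liabilities changes → 0.
Discount-window loan 54 billion kronor: a Riksbank asset is acquired → +54B.
Asset sale (to non-banks) 84 billion kronor: a Riksbank asset is shed → −84B.
Currency withdrawal 24 billion kronor: only the composition of liabilities changes → 0.
Net: 0 + 54 − 84 + 0 = -30 billion.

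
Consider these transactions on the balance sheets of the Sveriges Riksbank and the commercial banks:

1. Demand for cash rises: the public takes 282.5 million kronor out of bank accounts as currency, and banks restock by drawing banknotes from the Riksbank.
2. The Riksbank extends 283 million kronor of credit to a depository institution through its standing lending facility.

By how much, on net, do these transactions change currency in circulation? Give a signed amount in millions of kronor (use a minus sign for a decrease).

+282.5 million

Riksbank balance sheet:
  Assets:      Loans to banks +283M
  Liabilities: Bank reserves +0.5M, Currency in circulation +282.5M
So the change in currency in circulation is +282.5 million.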